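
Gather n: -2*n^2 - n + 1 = -2*n^2 - n + 1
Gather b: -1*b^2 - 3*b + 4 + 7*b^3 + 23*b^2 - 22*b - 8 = 7*b^3 + 22*b^2 - 25*b - 4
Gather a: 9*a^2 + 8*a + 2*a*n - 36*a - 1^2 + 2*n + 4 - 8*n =9*a^2 + a*(2*n - 28) - 6*n + 3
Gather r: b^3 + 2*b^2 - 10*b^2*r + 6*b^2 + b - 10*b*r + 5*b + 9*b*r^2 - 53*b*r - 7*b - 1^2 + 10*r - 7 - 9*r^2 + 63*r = b^3 + 8*b^2 - b + r^2*(9*b - 9) + r*(-10*b^2 - 63*b + 73) - 8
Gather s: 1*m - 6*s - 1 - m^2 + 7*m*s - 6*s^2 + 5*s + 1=-m^2 + m - 6*s^2 + s*(7*m - 1)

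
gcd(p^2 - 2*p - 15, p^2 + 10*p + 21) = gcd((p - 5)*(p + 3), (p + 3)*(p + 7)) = p + 3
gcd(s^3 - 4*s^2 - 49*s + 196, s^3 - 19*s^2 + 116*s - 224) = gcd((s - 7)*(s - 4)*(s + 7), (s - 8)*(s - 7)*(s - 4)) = s^2 - 11*s + 28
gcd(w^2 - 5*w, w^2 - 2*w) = w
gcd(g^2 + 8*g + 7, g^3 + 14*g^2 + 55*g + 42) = g^2 + 8*g + 7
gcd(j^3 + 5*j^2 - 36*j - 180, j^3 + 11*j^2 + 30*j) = j^2 + 11*j + 30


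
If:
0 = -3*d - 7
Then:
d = -7/3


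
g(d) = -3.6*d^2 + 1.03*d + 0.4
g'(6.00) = -42.17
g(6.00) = -123.02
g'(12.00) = -85.37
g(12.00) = -505.64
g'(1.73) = -11.43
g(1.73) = -8.59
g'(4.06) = -28.20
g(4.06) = -54.76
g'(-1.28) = 10.25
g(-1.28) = -6.82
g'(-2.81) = 21.26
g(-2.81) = -30.92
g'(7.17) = -50.59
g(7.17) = -177.29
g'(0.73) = -4.23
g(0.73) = -0.77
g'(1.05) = -6.53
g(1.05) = -2.49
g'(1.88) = -12.51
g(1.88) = -10.39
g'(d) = 1.03 - 7.2*d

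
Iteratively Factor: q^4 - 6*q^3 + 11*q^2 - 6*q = (q - 2)*(q^3 - 4*q^2 + 3*q) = (q - 3)*(q - 2)*(q^2 - q) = (q - 3)*(q - 2)*(q - 1)*(q)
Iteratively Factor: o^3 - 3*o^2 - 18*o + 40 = (o - 2)*(o^2 - o - 20) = (o - 5)*(o - 2)*(o + 4)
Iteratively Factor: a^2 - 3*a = (a)*(a - 3)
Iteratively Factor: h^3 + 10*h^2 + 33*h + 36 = (h + 3)*(h^2 + 7*h + 12) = (h + 3)*(h + 4)*(h + 3)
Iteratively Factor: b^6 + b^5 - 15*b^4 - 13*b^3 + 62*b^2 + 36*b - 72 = (b - 1)*(b^5 + 2*b^4 - 13*b^3 - 26*b^2 + 36*b + 72) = (b - 3)*(b - 1)*(b^4 + 5*b^3 + 2*b^2 - 20*b - 24) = (b - 3)*(b - 1)*(b + 2)*(b^3 + 3*b^2 - 4*b - 12) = (b - 3)*(b - 1)*(b + 2)^2*(b^2 + b - 6) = (b - 3)*(b - 2)*(b - 1)*(b + 2)^2*(b + 3)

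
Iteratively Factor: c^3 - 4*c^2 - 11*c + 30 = (c - 2)*(c^2 - 2*c - 15) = (c - 2)*(c + 3)*(c - 5)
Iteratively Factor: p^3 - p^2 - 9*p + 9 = (p + 3)*(p^2 - 4*p + 3) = (p - 3)*(p + 3)*(p - 1)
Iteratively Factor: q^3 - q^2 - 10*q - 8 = (q + 1)*(q^2 - 2*q - 8) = (q + 1)*(q + 2)*(q - 4)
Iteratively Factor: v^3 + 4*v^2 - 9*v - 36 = (v + 4)*(v^2 - 9) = (v - 3)*(v + 4)*(v + 3)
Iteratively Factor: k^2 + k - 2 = (k - 1)*(k + 2)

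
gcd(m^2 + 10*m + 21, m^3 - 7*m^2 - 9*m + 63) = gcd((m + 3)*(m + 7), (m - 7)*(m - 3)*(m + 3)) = m + 3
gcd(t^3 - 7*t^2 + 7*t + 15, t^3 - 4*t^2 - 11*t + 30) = t - 5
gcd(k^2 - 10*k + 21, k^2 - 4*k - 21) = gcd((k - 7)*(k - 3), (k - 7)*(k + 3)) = k - 7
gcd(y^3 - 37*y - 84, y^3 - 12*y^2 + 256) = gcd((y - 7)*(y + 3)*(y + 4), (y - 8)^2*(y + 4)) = y + 4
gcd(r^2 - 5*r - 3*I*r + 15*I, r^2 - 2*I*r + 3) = r - 3*I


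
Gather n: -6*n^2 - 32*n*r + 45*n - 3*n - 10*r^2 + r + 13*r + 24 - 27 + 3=-6*n^2 + n*(42 - 32*r) - 10*r^2 + 14*r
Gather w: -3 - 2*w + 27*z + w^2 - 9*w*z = w^2 + w*(-9*z - 2) + 27*z - 3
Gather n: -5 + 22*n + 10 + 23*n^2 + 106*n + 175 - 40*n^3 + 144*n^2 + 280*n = -40*n^3 + 167*n^2 + 408*n + 180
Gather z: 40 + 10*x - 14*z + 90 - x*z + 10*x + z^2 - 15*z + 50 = 20*x + z^2 + z*(-x - 29) + 180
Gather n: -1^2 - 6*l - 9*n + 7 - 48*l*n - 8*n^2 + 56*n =-6*l - 8*n^2 + n*(47 - 48*l) + 6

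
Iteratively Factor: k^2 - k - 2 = (k + 1)*(k - 2)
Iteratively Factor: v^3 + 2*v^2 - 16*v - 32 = (v - 4)*(v^2 + 6*v + 8) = (v - 4)*(v + 4)*(v + 2)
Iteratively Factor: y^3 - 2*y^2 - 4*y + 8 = (y - 2)*(y^2 - 4) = (y - 2)*(y + 2)*(y - 2)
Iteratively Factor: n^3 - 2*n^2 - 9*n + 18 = (n - 3)*(n^2 + n - 6) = (n - 3)*(n + 3)*(n - 2)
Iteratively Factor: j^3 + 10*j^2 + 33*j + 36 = (j + 3)*(j^2 + 7*j + 12) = (j + 3)^2*(j + 4)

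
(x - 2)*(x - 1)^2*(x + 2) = x^4 - 2*x^3 - 3*x^2 + 8*x - 4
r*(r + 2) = r^2 + 2*r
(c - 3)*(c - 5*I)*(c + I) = c^3 - 3*c^2 - 4*I*c^2 + 5*c + 12*I*c - 15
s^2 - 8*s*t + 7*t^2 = (s - 7*t)*(s - t)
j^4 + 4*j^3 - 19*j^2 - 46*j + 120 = (j - 3)*(j - 2)*(j + 4)*(j + 5)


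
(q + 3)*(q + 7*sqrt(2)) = q^2 + 3*q + 7*sqrt(2)*q + 21*sqrt(2)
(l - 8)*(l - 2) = l^2 - 10*l + 16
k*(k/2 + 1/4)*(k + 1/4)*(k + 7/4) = k^4/2 + 5*k^3/4 + 23*k^2/32 + 7*k/64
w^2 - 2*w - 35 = (w - 7)*(w + 5)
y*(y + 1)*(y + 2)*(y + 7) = y^4 + 10*y^3 + 23*y^2 + 14*y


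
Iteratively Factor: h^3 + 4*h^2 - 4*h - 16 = (h - 2)*(h^2 + 6*h + 8) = (h - 2)*(h + 2)*(h + 4)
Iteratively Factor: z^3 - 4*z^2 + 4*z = (z - 2)*(z^2 - 2*z) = (z - 2)^2*(z)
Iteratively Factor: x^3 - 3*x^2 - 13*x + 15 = (x - 5)*(x^2 + 2*x - 3) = (x - 5)*(x + 3)*(x - 1)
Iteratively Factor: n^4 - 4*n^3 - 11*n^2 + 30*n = (n + 3)*(n^3 - 7*n^2 + 10*n) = (n - 5)*(n + 3)*(n^2 - 2*n) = (n - 5)*(n - 2)*(n + 3)*(n)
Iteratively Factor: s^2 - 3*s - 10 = (s - 5)*(s + 2)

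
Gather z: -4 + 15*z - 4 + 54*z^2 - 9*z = 54*z^2 + 6*z - 8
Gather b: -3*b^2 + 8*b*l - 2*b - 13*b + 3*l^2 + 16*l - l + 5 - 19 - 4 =-3*b^2 + b*(8*l - 15) + 3*l^2 + 15*l - 18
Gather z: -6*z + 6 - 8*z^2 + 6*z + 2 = 8 - 8*z^2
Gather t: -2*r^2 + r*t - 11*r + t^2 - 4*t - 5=-2*r^2 - 11*r + t^2 + t*(r - 4) - 5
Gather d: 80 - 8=72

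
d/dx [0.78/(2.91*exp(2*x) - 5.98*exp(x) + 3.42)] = (4.6644 - 4.5396*exp(x))*exp(x)/(2.91*exp(2*x) - 5.98*exp(x) + 3.42)^2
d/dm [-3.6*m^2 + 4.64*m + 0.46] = 4.64 - 7.2*m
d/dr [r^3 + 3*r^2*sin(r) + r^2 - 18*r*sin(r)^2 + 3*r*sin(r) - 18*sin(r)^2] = 3*r^2*cos(r) + 3*r^2 + 6*r*sin(r) - 18*r*sin(2*r) + 3*r*cos(r) + 2*r - 18*sin(r)^2 + 3*sin(r) - 18*sin(2*r)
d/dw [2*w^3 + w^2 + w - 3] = 6*w^2 + 2*w + 1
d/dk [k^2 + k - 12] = 2*k + 1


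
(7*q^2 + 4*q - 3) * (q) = 7*q^3 + 4*q^2 - 3*q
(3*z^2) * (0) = 0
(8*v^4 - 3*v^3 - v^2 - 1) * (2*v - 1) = 16*v^5 - 14*v^4 + v^3 + v^2 - 2*v + 1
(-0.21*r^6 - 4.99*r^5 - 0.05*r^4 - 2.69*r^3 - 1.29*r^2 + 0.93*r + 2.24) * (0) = 0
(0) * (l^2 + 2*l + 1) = 0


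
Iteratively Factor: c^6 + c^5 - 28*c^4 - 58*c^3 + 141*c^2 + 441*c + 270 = (c + 1)*(c^5 - 28*c^3 - 30*c^2 + 171*c + 270) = (c - 3)*(c + 1)*(c^4 + 3*c^3 - 19*c^2 - 87*c - 90) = (c - 3)*(c + 1)*(c + 3)*(c^3 - 19*c - 30) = (c - 3)*(c + 1)*(c + 3)^2*(c^2 - 3*c - 10) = (c - 3)*(c + 1)*(c + 2)*(c + 3)^2*(c - 5)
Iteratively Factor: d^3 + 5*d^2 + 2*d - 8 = (d - 1)*(d^2 + 6*d + 8) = (d - 1)*(d + 4)*(d + 2)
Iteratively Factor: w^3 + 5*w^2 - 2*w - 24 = (w + 3)*(w^2 + 2*w - 8) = (w - 2)*(w + 3)*(w + 4)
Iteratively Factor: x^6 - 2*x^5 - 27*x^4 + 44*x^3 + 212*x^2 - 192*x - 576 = (x - 3)*(x^5 + x^4 - 24*x^3 - 28*x^2 + 128*x + 192) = (x - 3)*(x + 2)*(x^4 - x^3 - 22*x^2 + 16*x + 96) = (x - 4)*(x - 3)*(x + 2)*(x^3 + 3*x^2 - 10*x - 24) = (x - 4)*(x - 3)*(x + 2)*(x + 4)*(x^2 - x - 6) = (x - 4)*(x - 3)*(x + 2)^2*(x + 4)*(x - 3)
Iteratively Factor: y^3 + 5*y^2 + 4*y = (y + 4)*(y^2 + y) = y*(y + 4)*(y + 1)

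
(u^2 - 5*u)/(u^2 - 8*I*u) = (u - 5)/(u - 8*I)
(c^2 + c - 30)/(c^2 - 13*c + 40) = (c + 6)/(c - 8)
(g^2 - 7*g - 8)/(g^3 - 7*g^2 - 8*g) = 1/g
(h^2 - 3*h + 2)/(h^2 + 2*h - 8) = (h - 1)/(h + 4)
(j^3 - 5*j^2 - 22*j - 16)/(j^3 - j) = (j^2 - 6*j - 16)/(j*(j - 1))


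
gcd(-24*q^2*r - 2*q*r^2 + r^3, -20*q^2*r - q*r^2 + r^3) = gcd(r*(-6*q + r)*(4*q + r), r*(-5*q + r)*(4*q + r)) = 4*q*r + r^2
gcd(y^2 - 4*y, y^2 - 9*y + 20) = y - 4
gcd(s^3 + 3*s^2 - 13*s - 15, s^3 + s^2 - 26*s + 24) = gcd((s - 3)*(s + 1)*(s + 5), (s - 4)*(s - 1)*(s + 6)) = 1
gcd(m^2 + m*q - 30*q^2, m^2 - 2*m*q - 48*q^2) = m + 6*q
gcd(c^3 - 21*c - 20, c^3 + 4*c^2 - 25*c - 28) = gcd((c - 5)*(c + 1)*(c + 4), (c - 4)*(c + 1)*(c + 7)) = c + 1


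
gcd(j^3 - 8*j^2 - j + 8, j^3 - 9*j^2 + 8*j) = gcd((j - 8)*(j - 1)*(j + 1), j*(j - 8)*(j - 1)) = j^2 - 9*j + 8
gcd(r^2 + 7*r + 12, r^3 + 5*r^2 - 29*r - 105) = r + 3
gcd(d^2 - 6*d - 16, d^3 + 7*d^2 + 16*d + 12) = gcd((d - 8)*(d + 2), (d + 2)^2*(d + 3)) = d + 2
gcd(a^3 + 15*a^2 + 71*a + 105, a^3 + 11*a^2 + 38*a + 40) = a + 5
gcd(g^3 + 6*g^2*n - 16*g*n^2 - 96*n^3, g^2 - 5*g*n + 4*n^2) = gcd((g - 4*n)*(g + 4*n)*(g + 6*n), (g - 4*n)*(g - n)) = g - 4*n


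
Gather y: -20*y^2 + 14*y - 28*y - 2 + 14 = -20*y^2 - 14*y + 12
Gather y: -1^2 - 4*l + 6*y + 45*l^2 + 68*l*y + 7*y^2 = 45*l^2 - 4*l + 7*y^2 + y*(68*l + 6) - 1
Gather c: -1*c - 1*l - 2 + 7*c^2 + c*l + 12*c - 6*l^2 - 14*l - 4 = 7*c^2 + c*(l + 11) - 6*l^2 - 15*l - 6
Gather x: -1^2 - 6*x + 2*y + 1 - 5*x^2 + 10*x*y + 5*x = -5*x^2 + x*(10*y - 1) + 2*y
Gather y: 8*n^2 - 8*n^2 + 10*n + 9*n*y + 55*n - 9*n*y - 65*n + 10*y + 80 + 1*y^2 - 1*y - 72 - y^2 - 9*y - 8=0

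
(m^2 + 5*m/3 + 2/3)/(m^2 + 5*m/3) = (3*m^2 + 5*m + 2)/(m*(3*m + 5))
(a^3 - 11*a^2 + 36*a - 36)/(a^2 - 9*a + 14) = (a^2 - 9*a + 18)/(a - 7)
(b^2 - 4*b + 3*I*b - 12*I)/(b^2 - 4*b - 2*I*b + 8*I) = (b + 3*I)/(b - 2*I)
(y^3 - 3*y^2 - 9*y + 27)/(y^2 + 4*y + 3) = (y^2 - 6*y + 9)/(y + 1)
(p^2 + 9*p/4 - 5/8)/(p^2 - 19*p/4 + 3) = (8*p^2 + 18*p - 5)/(2*(4*p^2 - 19*p + 12))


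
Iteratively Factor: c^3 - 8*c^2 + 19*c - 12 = (c - 4)*(c^2 - 4*c + 3) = (c - 4)*(c - 1)*(c - 3)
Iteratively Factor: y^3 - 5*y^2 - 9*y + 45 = (y + 3)*(y^2 - 8*y + 15) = (y - 3)*(y + 3)*(y - 5)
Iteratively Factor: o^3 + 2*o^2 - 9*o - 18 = (o + 3)*(o^2 - o - 6) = (o - 3)*(o + 3)*(o + 2)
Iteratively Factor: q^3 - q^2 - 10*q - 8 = (q + 2)*(q^2 - 3*q - 4) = (q - 4)*(q + 2)*(q + 1)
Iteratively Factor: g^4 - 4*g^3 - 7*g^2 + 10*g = (g - 1)*(g^3 - 3*g^2 - 10*g) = (g - 5)*(g - 1)*(g^2 + 2*g) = g*(g - 5)*(g - 1)*(g + 2)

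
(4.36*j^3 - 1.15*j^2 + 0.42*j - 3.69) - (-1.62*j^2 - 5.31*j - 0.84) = 4.36*j^3 + 0.47*j^2 + 5.73*j - 2.85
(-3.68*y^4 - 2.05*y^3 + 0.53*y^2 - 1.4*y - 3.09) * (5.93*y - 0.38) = -21.8224*y^5 - 10.7581*y^4 + 3.9219*y^3 - 8.5034*y^2 - 17.7917*y + 1.1742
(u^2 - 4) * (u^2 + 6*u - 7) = u^4 + 6*u^3 - 11*u^2 - 24*u + 28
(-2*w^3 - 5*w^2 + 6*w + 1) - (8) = -2*w^3 - 5*w^2 + 6*w - 7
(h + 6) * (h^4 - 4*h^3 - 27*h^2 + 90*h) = h^5 + 2*h^4 - 51*h^3 - 72*h^2 + 540*h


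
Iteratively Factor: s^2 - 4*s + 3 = (s - 1)*(s - 3)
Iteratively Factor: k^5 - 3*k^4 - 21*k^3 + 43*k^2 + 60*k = (k - 3)*(k^4 - 21*k^2 - 20*k) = (k - 5)*(k - 3)*(k^3 + 5*k^2 + 4*k) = (k - 5)*(k - 3)*(k + 1)*(k^2 + 4*k) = k*(k - 5)*(k - 3)*(k + 1)*(k + 4)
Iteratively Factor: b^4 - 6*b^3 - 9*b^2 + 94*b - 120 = (b + 4)*(b^3 - 10*b^2 + 31*b - 30) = (b - 3)*(b + 4)*(b^2 - 7*b + 10) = (b - 3)*(b - 2)*(b + 4)*(b - 5)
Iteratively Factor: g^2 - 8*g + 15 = (g - 5)*(g - 3)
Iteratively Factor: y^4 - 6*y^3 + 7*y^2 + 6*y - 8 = (y + 1)*(y^3 - 7*y^2 + 14*y - 8) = (y - 4)*(y + 1)*(y^2 - 3*y + 2) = (y - 4)*(y - 1)*(y + 1)*(y - 2)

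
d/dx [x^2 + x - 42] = 2*x + 1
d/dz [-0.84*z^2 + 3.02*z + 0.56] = 3.02 - 1.68*z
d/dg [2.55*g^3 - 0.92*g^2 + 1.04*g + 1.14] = 7.65*g^2 - 1.84*g + 1.04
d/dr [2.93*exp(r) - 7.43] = 2.93*exp(r)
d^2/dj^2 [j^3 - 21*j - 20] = 6*j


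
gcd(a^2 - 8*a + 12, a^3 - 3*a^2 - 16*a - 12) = a - 6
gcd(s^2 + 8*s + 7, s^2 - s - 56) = s + 7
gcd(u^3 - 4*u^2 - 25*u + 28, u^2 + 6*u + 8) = u + 4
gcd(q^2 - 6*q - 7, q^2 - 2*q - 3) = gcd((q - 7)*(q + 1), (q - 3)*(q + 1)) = q + 1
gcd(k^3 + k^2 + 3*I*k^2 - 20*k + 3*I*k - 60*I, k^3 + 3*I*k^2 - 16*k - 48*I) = k^2 + k*(-4 + 3*I) - 12*I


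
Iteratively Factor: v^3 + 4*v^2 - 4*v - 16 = (v - 2)*(v^2 + 6*v + 8) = (v - 2)*(v + 4)*(v + 2)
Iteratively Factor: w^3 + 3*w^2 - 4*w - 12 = (w + 3)*(w^2 - 4) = (w + 2)*(w + 3)*(w - 2)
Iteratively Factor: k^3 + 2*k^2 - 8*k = (k - 2)*(k^2 + 4*k) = k*(k - 2)*(k + 4)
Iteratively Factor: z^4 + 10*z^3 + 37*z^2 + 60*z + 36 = (z + 2)*(z^3 + 8*z^2 + 21*z + 18) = (z + 2)*(z + 3)*(z^2 + 5*z + 6) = (z + 2)*(z + 3)^2*(z + 2)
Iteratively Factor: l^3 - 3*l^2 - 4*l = (l + 1)*(l^2 - 4*l) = (l - 4)*(l + 1)*(l)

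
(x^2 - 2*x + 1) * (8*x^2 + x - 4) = 8*x^4 - 15*x^3 + 2*x^2 + 9*x - 4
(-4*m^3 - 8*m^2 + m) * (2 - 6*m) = 24*m^4 + 40*m^3 - 22*m^2 + 2*m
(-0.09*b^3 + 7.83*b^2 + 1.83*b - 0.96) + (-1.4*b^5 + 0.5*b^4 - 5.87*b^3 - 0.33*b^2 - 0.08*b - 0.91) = -1.4*b^5 + 0.5*b^4 - 5.96*b^3 + 7.5*b^2 + 1.75*b - 1.87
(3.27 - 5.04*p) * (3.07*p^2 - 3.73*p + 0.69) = -15.4728*p^3 + 28.8381*p^2 - 15.6747*p + 2.2563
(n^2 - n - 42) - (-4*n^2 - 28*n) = 5*n^2 + 27*n - 42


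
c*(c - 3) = c^2 - 3*c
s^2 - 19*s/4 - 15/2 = (s - 6)*(s + 5/4)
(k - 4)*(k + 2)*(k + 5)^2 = k^4 + 8*k^3 - 3*k^2 - 130*k - 200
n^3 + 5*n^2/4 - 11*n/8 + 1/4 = (n - 1/2)*(n - 1/4)*(n + 2)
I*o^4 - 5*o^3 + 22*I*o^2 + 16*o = o*(o - 2*I)*(o + 8*I)*(I*o + 1)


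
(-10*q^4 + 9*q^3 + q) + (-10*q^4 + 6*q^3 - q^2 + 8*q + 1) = -20*q^4 + 15*q^3 - q^2 + 9*q + 1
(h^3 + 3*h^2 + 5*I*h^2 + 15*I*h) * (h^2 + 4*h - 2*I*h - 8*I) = h^5 + 7*h^4 + 3*I*h^4 + 22*h^3 + 21*I*h^3 + 70*h^2 + 36*I*h^2 + 120*h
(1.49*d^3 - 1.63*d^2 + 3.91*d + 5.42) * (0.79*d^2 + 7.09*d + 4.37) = 1.1771*d^5 + 9.2764*d^4 - 1.9565*d^3 + 24.8806*d^2 + 55.5145*d + 23.6854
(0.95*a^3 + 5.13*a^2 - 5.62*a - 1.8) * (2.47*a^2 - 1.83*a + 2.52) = 2.3465*a^5 + 10.9326*a^4 - 20.8753*a^3 + 18.7662*a^2 - 10.8684*a - 4.536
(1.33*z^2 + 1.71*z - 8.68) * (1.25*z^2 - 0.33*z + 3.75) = 1.6625*z^4 + 1.6986*z^3 - 6.4268*z^2 + 9.2769*z - 32.55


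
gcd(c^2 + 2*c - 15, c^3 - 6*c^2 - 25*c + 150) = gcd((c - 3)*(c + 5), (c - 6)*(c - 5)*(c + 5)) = c + 5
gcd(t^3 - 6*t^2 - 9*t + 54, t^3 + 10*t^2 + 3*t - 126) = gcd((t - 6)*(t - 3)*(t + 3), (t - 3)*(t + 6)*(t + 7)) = t - 3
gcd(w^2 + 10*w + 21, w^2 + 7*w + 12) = w + 3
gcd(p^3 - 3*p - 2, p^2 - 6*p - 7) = p + 1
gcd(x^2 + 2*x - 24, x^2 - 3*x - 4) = x - 4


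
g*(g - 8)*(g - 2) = g^3 - 10*g^2 + 16*g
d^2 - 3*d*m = d*(d - 3*m)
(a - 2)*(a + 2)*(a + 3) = a^3 + 3*a^2 - 4*a - 12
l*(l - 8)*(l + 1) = l^3 - 7*l^2 - 8*l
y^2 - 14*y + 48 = (y - 8)*(y - 6)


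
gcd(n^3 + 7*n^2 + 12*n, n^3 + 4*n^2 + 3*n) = n^2 + 3*n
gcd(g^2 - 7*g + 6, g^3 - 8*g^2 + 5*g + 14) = 1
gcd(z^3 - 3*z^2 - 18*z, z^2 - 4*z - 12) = z - 6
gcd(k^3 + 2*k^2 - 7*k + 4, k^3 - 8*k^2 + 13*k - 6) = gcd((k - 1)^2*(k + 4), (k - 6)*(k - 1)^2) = k^2 - 2*k + 1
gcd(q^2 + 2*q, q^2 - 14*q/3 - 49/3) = 1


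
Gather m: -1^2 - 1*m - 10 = -m - 11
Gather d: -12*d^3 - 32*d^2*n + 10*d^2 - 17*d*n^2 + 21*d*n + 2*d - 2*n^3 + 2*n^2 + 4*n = -12*d^3 + d^2*(10 - 32*n) + d*(-17*n^2 + 21*n + 2) - 2*n^3 + 2*n^2 + 4*n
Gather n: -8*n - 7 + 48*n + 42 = 40*n + 35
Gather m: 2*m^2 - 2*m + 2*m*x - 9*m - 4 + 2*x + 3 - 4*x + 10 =2*m^2 + m*(2*x - 11) - 2*x + 9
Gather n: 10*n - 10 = 10*n - 10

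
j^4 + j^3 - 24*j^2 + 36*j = j*(j - 3)*(j - 2)*(j + 6)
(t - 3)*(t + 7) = t^2 + 4*t - 21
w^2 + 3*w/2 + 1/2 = (w + 1/2)*(w + 1)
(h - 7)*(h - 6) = h^2 - 13*h + 42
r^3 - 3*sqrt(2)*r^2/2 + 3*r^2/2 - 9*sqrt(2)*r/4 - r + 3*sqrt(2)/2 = (r - 1/2)*(r + 2)*(r - 3*sqrt(2)/2)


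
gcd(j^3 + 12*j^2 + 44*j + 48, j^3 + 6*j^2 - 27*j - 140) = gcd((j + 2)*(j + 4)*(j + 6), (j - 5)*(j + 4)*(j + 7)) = j + 4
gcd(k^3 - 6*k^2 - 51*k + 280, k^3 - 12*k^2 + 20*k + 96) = k - 8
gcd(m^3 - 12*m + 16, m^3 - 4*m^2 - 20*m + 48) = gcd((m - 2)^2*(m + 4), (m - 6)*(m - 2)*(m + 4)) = m^2 + 2*m - 8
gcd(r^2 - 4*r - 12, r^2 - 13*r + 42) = r - 6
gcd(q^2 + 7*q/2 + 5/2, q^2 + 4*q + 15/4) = q + 5/2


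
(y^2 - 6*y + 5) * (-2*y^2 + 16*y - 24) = -2*y^4 + 28*y^3 - 130*y^2 + 224*y - 120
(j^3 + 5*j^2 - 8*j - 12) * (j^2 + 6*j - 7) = j^5 + 11*j^4 + 15*j^3 - 95*j^2 - 16*j + 84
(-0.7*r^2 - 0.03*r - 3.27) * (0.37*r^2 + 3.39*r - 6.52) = -0.259*r^4 - 2.3841*r^3 + 3.2524*r^2 - 10.8897*r + 21.3204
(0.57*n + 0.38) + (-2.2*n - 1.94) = -1.63*n - 1.56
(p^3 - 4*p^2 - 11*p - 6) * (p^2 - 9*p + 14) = p^5 - 13*p^4 + 39*p^3 + 37*p^2 - 100*p - 84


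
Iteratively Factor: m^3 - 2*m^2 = (m - 2)*(m^2) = m*(m - 2)*(m)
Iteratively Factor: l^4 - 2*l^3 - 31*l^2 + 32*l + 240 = (l - 5)*(l^3 + 3*l^2 - 16*l - 48) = (l - 5)*(l - 4)*(l^2 + 7*l + 12) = (l - 5)*(l - 4)*(l + 4)*(l + 3)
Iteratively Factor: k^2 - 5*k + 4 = (k - 4)*(k - 1)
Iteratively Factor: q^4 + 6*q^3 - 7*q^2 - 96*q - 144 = (q - 4)*(q^3 + 10*q^2 + 33*q + 36) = (q - 4)*(q + 4)*(q^2 + 6*q + 9) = (q - 4)*(q + 3)*(q + 4)*(q + 3)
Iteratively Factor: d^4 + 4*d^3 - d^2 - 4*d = (d + 1)*(d^3 + 3*d^2 - 4*d) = d*(d + 1)*(d^2 + 3*d - 4) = d*(d - 1)*(d + 1)*(d + 4)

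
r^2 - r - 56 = (r - 8)*(r + 7)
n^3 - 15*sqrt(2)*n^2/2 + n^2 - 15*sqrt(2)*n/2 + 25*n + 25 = (n + 1)*(n - 5*sqrt(2))*(n - 5*sqrt(2)/2)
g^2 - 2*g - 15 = (g - 5)*(g + 3)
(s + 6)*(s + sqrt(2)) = s^2 + sqrt(2)*s + 6*s + 6*sqrt(2)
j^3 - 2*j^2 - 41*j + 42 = (j - 7)*(j - 1)*(j + 6)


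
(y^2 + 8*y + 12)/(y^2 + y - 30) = (y + 2)/(y - 5)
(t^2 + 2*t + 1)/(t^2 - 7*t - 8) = (t + 1)/(t - 8)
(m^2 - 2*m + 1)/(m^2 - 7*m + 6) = (m - 1)/(m - 6)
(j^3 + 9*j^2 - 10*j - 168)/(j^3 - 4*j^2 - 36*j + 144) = (j + 7)/(j - 6)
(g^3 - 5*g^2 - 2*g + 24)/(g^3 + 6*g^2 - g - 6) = (g^3 - 5*g^2 - 2*g + 24)/(g^3 + 6*g^2 - g - 6)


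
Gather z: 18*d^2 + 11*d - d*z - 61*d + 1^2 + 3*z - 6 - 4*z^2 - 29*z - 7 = 18*d^2 - 50*d - 4*z^2 + z*(-d - 26) - 12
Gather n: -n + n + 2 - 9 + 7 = 0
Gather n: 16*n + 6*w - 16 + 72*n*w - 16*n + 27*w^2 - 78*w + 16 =72*n*w + 27*w^2 - 72*w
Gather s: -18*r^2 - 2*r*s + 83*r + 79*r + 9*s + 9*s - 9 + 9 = -18*r^2 + 162*r + s*(18 - 2*r)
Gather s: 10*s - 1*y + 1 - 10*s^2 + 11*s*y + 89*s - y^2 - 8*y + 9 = -10*s^2 + s*(11*y + 99) - y^2 - 9*y + 10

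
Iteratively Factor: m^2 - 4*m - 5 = (m + 1)*(m - 5)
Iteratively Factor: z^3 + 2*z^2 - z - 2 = (z + 2)*(z^2 - 1) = (z - 1)*(z + 2)*(z + 1)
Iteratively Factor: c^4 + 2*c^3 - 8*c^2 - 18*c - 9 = (c - 3)*(c^3 + 5*c^2 + 7*c + 3) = (c - 3)*(c + 3)*(c^2 + 2*c + 1) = (c - 3)*(c + 1)*(c + 3)*(c + 1)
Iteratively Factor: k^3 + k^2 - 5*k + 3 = (k - 1)*(k^2 + 2*k - 3) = (k - 1)*(k + 3)*(k - 1)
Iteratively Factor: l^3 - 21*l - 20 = (l + 1)*(l^2 - l - 20) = (l + 1)*(l + 4)*(l - 5)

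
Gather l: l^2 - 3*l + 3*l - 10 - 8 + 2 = l^2 - 16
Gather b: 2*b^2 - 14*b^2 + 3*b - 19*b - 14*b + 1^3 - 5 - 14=-12*b^2 - 30*b - 18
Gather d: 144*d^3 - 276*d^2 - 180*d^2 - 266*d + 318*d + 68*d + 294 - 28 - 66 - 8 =144*d^3 - 456*d^2 + 120*d + 192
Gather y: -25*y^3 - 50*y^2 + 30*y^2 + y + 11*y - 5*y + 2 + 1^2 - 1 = -25*y^3 - 20*y^2 + 7*y + 2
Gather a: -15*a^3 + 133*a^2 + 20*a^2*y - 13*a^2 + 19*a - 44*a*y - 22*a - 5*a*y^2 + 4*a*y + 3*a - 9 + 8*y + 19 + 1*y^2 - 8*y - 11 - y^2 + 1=-15*a^3 + a^2*(20*y + 120) + a*(-5*y^2 - 40*y)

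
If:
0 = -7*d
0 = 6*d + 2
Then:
No Solution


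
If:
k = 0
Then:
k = 0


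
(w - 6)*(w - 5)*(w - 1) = w^3 - 12*w^2 + 41*w - 30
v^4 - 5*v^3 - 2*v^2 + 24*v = v*(v - 4)*(v - 3)*(v + 2)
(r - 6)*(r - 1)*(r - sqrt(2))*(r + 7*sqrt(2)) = r^4 - 7*r^3 + 6*sqrt(2)*r^3 - 42*sqrt(2)*r^2 - 8*r^2 + 36*sqrt(2)*r + 98*r - 84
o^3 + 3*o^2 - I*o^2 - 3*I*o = o*(o + 3)*(o - I)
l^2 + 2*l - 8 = (l - 2)*(l + 4)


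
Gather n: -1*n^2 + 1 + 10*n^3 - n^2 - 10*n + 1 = 10*n^3 - 2*n^2 - 10*n + 2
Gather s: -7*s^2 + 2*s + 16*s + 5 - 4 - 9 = -7*s^2 + 18*s - 8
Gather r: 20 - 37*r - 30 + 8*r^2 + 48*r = 8*r^2 + 11*r - 10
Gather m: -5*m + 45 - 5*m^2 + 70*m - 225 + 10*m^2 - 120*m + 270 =5*m^2 - 55*m + 90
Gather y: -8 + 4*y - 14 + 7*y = 11*y - 22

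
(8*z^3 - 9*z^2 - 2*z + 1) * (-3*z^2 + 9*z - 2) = -24*z^5 + 99*z^4 - 91*z^3 - 3*z^2 + 13*z - 2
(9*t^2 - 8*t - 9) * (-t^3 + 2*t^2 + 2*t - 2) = -9*t^5 + 26*t^4 + 11*t^3 - 52*t^2 - 2*t + 18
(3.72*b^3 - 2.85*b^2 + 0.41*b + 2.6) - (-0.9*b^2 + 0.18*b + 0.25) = 3.72*b^3 - 1.95*b^2 + 0.23*b + 2.35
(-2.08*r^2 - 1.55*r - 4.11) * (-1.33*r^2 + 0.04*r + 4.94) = 2.7664*r^4 + 1.9783*r^3 - 4.8709*r^2 - 7.8214*r - 20.3034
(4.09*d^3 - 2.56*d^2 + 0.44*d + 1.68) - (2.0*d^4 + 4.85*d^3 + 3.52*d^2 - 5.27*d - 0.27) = -2.0*d^4 - 0.76*d^3 - 6.08*d^2 + 5.71*d + 1.95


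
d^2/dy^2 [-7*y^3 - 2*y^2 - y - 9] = -42*y - 4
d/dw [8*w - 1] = 8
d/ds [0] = 0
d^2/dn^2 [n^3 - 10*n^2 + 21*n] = 6*n - 20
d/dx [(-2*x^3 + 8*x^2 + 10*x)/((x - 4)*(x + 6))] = 2*(-x^4 - 4*x^3 + 75*x^2 - 192*x - 120)/(x^4 + 4*x^3 - 44*x^2 - 96*x + 576)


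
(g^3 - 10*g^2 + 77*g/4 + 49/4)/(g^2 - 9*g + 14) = (g^2 - 3*g - 7/4)/(g - 2)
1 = 1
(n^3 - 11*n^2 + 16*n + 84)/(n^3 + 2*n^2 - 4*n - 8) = (n^2 - 13*n + 42)/(n^2 - 4)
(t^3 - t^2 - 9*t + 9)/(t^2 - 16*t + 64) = (t^3 - t^2 - 9*t + 9)/(t^2 - 16*t + 64)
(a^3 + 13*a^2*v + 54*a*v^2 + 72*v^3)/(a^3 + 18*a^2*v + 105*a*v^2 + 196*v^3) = (a^2 + 9*a*v + 18*v^2)/(a^2 + 14*a*v + 49*v^2)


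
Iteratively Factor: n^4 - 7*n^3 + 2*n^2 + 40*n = (n)*(n^3 - 7*n^2 + 2*n + 40) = n*(n - 5)*(n^2 - 2*n - 8) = n*(n - 5)*(n + 2)*(n - 4)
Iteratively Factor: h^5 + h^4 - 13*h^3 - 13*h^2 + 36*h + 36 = (h + 1)*(h^4 - 13*h^2 + 36) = (h - 2)*(h + 1)*(h^3 + 2*h^2 - 9*h - 18) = (h - 2)*(h + 1)*(h + 2)*(h^2 - 9) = (h - 3)*(h - 2)*(h + 1)*(h + 2)*(h + 3)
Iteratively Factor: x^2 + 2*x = (x + 2)*(x)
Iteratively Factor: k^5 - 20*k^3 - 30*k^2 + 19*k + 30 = (k + 2)*(k^4 - 2*k^3 - 16*k^2 + 2*k + 15) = (k - 1)*(k + 2)*(k^3 - k^2 - 17*k - 15) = (k - 5)*(k - 1)*(k + 2)*(k^2 + 4*k + 3) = (k - 5)*(k - 1)*(k + 2)*(k + 3)*(k + 1)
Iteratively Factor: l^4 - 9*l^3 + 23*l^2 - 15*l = (l - 3)*(l^3 - 6*l^2 + 5*l) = (l - 5)*(l - 3)*(l^2 - l) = l*(l - 5)*(l - 3)*(l - 1)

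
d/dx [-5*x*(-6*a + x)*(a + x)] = 30*a^2 + 50*a*x - 15*x^2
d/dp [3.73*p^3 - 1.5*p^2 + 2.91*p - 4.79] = 11.19*p^2 - 3.0*p + 2.91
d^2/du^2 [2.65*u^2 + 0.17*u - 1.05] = 5.30000000000000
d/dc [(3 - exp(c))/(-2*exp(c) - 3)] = 9*exp(c)/(2*exp(c) + 3)^2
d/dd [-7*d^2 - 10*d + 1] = -14*d - 10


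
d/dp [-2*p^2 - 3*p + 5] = -4*p - 3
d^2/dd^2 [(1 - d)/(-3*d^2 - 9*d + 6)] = 2*((d - 1)*(2*d + 3)^2 - (3*d + 2)*(d^2 + 3*d - 2))/(3*(d^2 + 3*d - 2)^3)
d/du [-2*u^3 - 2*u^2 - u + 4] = -6*u^2 - 4*u - 1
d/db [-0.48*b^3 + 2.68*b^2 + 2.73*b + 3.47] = -1.44*b^2 + 5.36*b + 2.73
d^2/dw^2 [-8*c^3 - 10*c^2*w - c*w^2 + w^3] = -2*c + 6*w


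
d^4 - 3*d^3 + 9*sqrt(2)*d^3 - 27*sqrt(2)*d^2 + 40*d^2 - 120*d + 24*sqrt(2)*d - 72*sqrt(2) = (d - 3)*(d + sqrt(2))*(d + 2*sqrt(2))*(d + 6*sqrt(2))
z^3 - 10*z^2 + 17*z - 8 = (z - 8)*(z - 1)^2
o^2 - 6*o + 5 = (o - 5)*(o - 1)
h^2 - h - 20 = (h - 5)*(h + 4)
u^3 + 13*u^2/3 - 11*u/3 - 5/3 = (u - 1)*(u + 1/3)*(u + 5)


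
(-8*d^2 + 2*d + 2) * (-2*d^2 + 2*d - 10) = 16*d^4 - 20*d^3 + 80*d^2 - 16*d - 20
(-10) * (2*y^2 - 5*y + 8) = -20*y^2 + 50*y - 80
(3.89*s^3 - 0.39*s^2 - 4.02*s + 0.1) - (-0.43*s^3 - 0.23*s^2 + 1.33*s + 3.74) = 4.32*s^3 - 0.16*s^2 - 5.35*s - 3.64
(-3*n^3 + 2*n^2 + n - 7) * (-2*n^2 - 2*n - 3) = 6*n^5 + 2*n^4 + 3*n^3 + 6*n^2 + 11*n + 21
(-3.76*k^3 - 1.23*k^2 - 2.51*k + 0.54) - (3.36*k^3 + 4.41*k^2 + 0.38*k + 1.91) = -7.12*k^3 - 5.64*k^2 - 2.89*k - 1.37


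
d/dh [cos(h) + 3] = -sin(h)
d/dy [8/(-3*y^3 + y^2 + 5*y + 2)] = 8*(9*y^2 - 2*y - 5)/(-3*y^3 + y^2 + 5*y + 2)^2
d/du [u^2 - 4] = 2*u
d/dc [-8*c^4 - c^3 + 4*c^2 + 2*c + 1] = -32*c^3 - 3*c^2 + 8*c + 2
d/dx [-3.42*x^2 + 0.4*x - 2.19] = 0.4 - 6.84*x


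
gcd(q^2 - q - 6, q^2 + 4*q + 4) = q + 2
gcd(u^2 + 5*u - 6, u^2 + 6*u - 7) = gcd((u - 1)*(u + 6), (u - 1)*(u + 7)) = u - 1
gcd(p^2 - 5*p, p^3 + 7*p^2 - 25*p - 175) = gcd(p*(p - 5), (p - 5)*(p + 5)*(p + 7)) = p - 5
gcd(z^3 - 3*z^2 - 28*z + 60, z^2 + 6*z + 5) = z + 5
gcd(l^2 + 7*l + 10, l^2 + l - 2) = l + 2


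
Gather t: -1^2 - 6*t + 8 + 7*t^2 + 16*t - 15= 7*t^2 + 10*t - 8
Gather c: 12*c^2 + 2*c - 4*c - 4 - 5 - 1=12*c^2 - 2*c - 10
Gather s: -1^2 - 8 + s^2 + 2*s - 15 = s^2 + 2*s - 24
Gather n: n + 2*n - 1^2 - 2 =3*n - 3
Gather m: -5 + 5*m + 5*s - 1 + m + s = 6*m + 6*s - 6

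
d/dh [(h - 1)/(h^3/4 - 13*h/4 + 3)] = 4*(-2*h - 1)/(h^4 + 2*h^3 - 23*h^2 - 24*h + 144)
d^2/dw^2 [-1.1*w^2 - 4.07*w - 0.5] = -2.20000000000000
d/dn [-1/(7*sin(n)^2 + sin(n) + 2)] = (14*sin(n) + 1)*cos(n)/(7*sin(n)^2 + sin(n) + 2)^2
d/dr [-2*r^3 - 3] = -6*r^2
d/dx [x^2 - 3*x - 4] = 2*x - 3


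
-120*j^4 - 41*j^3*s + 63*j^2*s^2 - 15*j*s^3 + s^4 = (-8*j + s)*(-5*j + s)*(-3*j + s)*(j + s)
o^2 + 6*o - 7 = (o - 1)*(o + 7)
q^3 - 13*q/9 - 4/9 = (q - 4/3)*(q + 1/3)*(q + 1)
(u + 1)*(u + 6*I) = u^2 + u + 6*I*u + 6*I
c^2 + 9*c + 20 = (c + 4)*(c + 5)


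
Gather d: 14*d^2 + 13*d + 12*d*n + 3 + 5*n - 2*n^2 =14*d^2 + d*(12*n + 13) - 2*n^2 + 5*n + 3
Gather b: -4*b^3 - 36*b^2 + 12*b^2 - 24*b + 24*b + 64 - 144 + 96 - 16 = -4*b^3 - 24*b^2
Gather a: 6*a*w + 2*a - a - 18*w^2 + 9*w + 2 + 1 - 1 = a*(6*w + 1) - 18*w^2 + 9*w + 2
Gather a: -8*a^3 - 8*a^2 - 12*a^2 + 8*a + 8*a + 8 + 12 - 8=-8*a^3 - 20*a^2 + 16*a + 12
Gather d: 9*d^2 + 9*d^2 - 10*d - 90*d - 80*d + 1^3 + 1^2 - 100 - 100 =18*d^2 - 180*d - 198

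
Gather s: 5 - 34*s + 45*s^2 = 45*s^2 - 34*s + 5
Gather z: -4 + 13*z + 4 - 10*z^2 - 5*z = -10*z^2 + 8*z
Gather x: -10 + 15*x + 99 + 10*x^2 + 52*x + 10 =10*x^2 + 67*x + 99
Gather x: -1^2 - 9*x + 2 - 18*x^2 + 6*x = -18*x^2 - 3*x + 1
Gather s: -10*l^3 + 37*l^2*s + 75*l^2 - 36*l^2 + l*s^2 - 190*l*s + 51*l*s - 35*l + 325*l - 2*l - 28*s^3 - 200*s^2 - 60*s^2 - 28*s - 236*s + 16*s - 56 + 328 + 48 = -10*l^3 + 39*l^2 + 288*l - 28*s^3 + s^2*(l - 260) + s*(37*l^2 - 139*l - 248) + 320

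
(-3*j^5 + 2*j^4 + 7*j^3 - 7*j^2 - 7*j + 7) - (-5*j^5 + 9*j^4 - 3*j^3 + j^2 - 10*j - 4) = 2*j^5 - 7*j^4 + 10*j^3 - 8*j^2 + 3*j + 11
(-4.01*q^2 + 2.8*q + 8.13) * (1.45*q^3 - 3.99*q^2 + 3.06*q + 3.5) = -5.8145*q^5 + 20.0599*q^4 - 11.6541*q^3 - 37.9057*q^2 + 34.6778*q + 28.455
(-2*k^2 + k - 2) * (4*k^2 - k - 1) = -8*k^4 + 6*k^3 - 7*k^2 + k + 2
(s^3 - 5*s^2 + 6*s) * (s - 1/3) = s^4 - 16*s^3/3 + 23*s^2/3 - 2*s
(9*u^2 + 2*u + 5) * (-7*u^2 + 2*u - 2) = -63*u^4 + 4*u^3 - 49*u^2 + 6*u - 10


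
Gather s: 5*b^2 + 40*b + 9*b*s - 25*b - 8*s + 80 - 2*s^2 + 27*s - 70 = 5*b^2 + 15*b - 2*s^2 + s*(9*b + 19) + 10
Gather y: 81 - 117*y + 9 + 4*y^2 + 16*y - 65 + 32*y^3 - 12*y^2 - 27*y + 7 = 32*y^3 - 8*y^2 - 128*y + 32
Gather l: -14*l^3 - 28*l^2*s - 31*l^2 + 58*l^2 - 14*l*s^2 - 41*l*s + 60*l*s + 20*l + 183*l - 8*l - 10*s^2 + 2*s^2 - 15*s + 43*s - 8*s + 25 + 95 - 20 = -14*l^3 + l^2*(27 - 28*s) + l*(-14*s^2 + 19*s + 195) - 8*s^2 + 20*s + 100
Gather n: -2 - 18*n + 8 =6 - 18*n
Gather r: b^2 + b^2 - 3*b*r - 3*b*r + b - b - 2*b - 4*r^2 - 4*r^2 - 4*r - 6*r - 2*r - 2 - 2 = 2*b^2 - 2*b - 8*r^2 + r*(-6*b - 12) - 4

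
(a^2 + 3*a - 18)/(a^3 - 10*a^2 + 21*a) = (a + 6)/(a*(a - 7))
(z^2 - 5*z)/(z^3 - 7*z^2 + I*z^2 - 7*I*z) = (z - 5)/(z^2 + z*(-7 + I) - 7*I)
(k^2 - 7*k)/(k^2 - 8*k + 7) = k/(k - 1)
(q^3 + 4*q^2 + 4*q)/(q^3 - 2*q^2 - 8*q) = (q + 2)/(q - 4)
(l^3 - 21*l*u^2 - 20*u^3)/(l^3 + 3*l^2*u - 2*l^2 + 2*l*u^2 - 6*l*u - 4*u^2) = (l^2 - l*u - 20*u^2)/(l^2 + 2*l*u - 2*l - 4*u)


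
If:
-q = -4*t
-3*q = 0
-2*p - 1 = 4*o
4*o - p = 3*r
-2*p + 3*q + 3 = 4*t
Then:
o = -1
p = 3/2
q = 0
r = -11/6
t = 0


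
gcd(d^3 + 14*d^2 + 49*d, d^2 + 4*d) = d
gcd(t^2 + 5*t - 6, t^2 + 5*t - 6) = t^2 + 5*t - 6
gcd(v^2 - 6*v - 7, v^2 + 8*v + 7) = v + 1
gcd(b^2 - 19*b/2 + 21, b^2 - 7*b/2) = b - 7/2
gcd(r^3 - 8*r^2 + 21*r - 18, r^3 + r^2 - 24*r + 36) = r^2 - 5*r + 6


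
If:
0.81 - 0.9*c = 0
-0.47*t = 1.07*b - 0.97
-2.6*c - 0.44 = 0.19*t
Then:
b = 7.33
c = 0.90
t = -14.63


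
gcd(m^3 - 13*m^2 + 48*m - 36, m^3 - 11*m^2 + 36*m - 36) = m - 6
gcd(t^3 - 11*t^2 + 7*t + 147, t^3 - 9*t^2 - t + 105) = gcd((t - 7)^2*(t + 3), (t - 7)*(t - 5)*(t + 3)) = t^2 - 4*t - 21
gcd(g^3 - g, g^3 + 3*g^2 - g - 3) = g^2 - 1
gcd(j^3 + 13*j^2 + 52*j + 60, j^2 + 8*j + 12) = j^2 + 8*j + 12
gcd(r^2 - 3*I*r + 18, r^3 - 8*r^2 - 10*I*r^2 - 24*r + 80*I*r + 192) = r - 6*I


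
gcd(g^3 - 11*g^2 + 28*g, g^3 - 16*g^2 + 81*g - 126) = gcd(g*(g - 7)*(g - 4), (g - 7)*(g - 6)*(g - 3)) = g - 7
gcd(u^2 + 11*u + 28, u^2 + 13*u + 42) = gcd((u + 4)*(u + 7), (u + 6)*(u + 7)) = u + 7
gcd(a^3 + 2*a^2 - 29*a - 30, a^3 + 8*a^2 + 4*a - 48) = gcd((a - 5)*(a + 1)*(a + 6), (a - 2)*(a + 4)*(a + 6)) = a + 6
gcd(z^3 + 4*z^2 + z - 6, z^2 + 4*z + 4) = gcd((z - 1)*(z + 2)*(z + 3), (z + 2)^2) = z + 2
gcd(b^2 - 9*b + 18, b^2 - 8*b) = 1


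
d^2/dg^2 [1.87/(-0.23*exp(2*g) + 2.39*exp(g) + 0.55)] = (1.87*(0.46*exp(g) - 2.39)*(0.92*exp(g) - 4.78)*exp(g) + (1.7204*exp(g) - 4.4693)*(-0.23*exp(2*g) + 2.39*exp(g) + 0.55))*exp(g)/(-0.23*exp(2*g) + 2.39*exp(g) + 0.55)^3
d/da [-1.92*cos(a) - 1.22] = 1.92*sin(a)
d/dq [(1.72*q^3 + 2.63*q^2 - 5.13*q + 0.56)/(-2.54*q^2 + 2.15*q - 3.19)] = (-4.3688*q^4 + 7.396*q^3 - 23.8361*q^2 - 13.9346*q + 15.1607)/(6.4516*q^4 - 10.922*q^3 + 20.8277*q^2 - 13.717*q + 10.1761)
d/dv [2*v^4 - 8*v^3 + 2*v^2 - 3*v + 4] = 8*v^3 - 24*v^2 + 4*v - 3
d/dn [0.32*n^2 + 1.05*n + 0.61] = 0.64*n + 1.05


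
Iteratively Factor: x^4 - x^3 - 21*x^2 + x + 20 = (x - 1)*(x^3 - 21*x - 20) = (x - 1)*(x + 1)*(x^2 - x - 20) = (x - 1)*(x + 1)*(x + 4)*(x - 5)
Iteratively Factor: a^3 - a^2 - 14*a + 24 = (a - 3)*(a^2 + 2*a - 8) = (a - 3)*(a + 4)*(a - 2)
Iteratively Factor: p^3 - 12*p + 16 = (p - 2)*(p^2 + 2*p - 8) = (p - 2)*(p + 4)*(p - 2)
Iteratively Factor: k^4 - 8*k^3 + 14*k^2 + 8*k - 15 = (k - 5)*(k^3 - 3*k^2 - k + 3) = (k - 5)*(k + 1)*(k^2 - 4*k + 3) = (k - 5)*(k - 1)*(k + 1)*(k - 3)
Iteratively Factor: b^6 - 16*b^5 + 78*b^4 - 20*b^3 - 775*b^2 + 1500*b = (b)*(b^5 - 16*b^4 + 78*b^3 - 20*b^2 - 775*b + 1500) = b*(b - 4)*(b^4 - 12*b^3 + 30*b^2 + 100*b - 375) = b*(b - 4)*(b + 3)*(b^3 - 15*b^2 + 75*b - 125) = b*(b - 5)*(b - 4)*(b + 3)*(b^2 - 10*b + 25) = b*(b - 5)^2*(b - 4)*(b + 3)*(b - 5)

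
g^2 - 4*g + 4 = (g - 2)^2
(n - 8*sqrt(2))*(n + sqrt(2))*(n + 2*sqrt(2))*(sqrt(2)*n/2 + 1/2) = sqrt(2)*n^4/2 - 9*n^3/2 - 49*sqrt(2)*n^2/2 - 54*n - 16*sqrt(2)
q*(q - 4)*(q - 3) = q^3 - 7*q^2 + 12*q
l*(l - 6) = l^2 - 6*l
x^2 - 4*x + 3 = (x - 3)*(x - 1)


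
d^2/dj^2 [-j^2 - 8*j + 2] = -2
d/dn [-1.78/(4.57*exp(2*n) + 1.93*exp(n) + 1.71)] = (16.2692*exp(n) + 3.4354)*exp(n)/(4.57*exp(2*n) + 1.93*exp(n) + 1.71)^2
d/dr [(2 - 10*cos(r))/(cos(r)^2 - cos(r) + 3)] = 2*(5*sin(r)^2 + 2*cos(r) + 9)*sin(r)/(sin(r)^2 + cos(r) - 4)^2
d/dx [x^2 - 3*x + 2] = 2*x - 3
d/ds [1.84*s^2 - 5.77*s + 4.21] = 3.68*s - 5.77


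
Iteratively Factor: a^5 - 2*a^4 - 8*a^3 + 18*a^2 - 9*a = (a - 3)*(a^4 + a^3 - 5*a^2 + 3*a) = (a - 3)*(a - 1)*(a^3 + 2*a^2 - 3*a) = (a - 3)*(a - 1)^2*(a^2 + 3*a) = (a - 3)*(a - 1)^2*(a + 3)*(a)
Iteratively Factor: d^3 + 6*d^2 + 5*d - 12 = (d + 3)*(d^2 + 3*d - 4) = (d + 3)*(d + 4)*(d - 1)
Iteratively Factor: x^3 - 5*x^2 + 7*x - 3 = (x - 1)*(x^2 - 4*x + 3) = (x - 3)*(x - 1)*(x - 1)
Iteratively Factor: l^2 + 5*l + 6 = (l + 3)*(l + 2)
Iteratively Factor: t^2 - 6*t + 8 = (t - 4)*(t - 2)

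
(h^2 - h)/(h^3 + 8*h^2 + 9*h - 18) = h/(h^2 + 9*h + 18)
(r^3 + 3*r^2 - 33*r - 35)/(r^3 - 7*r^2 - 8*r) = (r^2 + 2*r - 35)/(r*(r - 8))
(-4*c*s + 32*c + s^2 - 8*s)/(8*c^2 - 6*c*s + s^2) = (s - 8)/(-2*c + s)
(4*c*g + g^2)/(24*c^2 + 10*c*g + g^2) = g/(6*c + g)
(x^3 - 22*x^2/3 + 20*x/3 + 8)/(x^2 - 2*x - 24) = (3*x^2 - 4*x - 4)/(3*(x + 4))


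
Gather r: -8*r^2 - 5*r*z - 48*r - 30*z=-8*r^2 + r*(-5*z - 48) - 30*z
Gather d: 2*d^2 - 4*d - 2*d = 2*d^2 - 6*d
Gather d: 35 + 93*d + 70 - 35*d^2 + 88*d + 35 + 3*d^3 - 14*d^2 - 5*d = 3*d^3 - 49*d^2 + 176*d + 140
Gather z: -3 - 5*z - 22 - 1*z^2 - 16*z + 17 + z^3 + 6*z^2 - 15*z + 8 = z^3 + 5*z^2 - 36*z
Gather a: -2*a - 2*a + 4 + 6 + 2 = 12 - 4*a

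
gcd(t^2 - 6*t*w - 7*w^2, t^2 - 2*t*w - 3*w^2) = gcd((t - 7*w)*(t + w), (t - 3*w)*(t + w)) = t + w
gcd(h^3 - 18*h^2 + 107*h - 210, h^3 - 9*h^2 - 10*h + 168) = h^2 - 13*h + 42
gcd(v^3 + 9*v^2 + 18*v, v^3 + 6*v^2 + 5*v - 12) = v + 3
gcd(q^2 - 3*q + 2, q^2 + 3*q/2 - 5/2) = q - 1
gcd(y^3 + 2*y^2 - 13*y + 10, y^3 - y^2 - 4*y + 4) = y^2 - 3*y + 2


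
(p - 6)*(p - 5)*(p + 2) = p^3 - 9*p^2 + 8*p + 60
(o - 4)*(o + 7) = o^2 + 3*o - 28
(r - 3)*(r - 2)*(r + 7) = r^3 + 2*r^2 - 29*r + 42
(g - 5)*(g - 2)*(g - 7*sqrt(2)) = g^3 - 7*sqrt(2)*g^2 - 7*g^2 + 10*g + 49*sqrt(2)*g - 70*sqrt(2)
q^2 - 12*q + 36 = (q - 6)^2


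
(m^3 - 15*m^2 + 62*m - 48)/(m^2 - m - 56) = (m^2 - 7*m + 6)/(m + 7)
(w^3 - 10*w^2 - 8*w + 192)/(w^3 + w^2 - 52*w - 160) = (w - 6)/(w + 5)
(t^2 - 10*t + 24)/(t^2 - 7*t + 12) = (t - 6)/(t - 3)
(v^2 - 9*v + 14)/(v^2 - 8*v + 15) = (v^2 - 9*v + 14)/(v^2 - 8*v + 15)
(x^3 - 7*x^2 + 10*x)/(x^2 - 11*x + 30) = x*(x - 2)/(x - 6)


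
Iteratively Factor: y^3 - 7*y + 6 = (y - 1)*(y^2 + y - 6) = (y - 2)*(y - 1)*(y + 3)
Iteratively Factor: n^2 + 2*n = (n + 2)*(n)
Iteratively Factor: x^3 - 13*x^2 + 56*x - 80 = (x - 5)*(x^2 - 8*x + 16) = (x - 5)*(x - 4)*(x - 4)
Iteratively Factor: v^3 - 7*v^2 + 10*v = (v - 2)*(v^2 - 5*v) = (v - 5)*(v - 2)*(v)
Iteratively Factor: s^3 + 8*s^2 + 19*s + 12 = (s + 4)*(s^2 + 4*s + 3) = (s + 1)*(s + 4)*(s + 3)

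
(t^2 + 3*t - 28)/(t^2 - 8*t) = (t^2 + 3*t - 28)/(t*(t - 8))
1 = 1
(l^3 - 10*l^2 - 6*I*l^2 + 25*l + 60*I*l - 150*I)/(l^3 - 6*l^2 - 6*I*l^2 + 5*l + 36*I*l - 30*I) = (l - 5)/(l - 1)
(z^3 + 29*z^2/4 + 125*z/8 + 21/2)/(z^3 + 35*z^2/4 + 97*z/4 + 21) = (z + 3/2)/(z + 3)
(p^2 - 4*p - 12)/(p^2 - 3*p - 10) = (p - 6)/(p - 5)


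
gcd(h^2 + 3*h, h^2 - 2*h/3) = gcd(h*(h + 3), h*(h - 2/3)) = h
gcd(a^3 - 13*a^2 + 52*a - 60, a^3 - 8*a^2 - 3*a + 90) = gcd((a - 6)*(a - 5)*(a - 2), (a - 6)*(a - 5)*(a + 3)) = a^2 - 11*a + 30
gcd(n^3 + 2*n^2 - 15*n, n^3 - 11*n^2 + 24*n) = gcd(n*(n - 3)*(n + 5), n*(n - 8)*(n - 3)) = n^2 - 3*n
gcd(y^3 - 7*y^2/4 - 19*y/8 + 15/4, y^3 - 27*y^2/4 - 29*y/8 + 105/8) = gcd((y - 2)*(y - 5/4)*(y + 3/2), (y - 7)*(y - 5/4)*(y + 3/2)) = y^2 + y/4 - 15/8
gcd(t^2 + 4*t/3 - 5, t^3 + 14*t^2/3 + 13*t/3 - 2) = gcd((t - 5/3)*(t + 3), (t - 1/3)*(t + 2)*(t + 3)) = t + 3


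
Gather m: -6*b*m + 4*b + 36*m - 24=4*b + m*(36 - 6*b) - 24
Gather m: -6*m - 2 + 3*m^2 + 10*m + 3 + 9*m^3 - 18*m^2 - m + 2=9*m^3 - 15*m^2 + 3*m + 3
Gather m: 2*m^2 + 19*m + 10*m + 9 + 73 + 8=2*m^2 + 29*m + 90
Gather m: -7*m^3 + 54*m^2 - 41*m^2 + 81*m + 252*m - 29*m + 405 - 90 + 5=-7*m^3 + 13*m^2 + 304*m + 320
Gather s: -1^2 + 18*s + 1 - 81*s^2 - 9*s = -81*s^2 + 9*s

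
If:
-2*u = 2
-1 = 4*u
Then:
No Solution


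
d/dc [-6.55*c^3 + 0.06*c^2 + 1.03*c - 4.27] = -19.65*c^2 + 0.12*c + 1.03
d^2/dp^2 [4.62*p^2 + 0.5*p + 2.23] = 9.24000000000000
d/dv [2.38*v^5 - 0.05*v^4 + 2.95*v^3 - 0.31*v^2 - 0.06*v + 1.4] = 11.9*v^4 - 0.2*v^3 + 8.85*v^2 - 0.62*v - 0.06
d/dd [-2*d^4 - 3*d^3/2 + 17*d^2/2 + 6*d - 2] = -8*d^3 - 9*d^2/2 + 17*d + 6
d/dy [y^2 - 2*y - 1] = 2*y - 2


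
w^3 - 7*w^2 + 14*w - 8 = (w - 4)*(w - 2)*(w - 1)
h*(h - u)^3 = h^4 - 3*h^3*u + 3*h^2*u^2 - h*u^3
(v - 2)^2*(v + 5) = v^3 + v^2 - 16*v + 20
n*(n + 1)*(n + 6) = n^3 + 7*n^2 + 6*n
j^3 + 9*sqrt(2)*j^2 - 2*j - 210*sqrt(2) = (j - 3*sqrt(2))*(j + 5*sqrt(2))*(j + 7*sqrt(2))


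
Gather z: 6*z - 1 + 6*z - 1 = 12*z - 2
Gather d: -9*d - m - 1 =-9*d - m - 1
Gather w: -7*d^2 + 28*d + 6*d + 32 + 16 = -7*d^2 + 34*d + 48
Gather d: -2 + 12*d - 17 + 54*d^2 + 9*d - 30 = 54*d^2 + 21*d - 49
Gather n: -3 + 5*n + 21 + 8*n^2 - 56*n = 8*n^2 - 51*n + 18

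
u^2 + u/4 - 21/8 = (u - 3/2)*(u + 7/4)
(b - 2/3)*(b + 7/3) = b^2 + 5*b/3 - 14/9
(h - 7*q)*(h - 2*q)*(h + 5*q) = h^3 - 4*h^2*q - 31*h*q^2 + 70*q^3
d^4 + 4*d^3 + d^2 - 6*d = d*(d - 1)*(d + 2)*(d + 3)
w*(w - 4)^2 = w^3 - 8*w^2 + 16*w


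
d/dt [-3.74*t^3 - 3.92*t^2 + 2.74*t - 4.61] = -11.22*t^2 - 7.84*t + 2.74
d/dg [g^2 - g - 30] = 2*g - 1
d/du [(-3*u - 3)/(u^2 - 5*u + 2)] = 3*(u^2 + 2*u - 7)/(u^4 - 10*u^3 + 29*u^2 - 20*u + 4)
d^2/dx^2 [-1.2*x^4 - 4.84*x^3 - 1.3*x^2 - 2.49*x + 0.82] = -14.4*x^2 - 29.04*x - 2.6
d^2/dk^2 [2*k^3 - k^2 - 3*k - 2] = 12*k - 2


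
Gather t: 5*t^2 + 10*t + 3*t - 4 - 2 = 5*t^2 + 13*t - 6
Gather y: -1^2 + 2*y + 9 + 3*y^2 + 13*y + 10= 3*y^2 + 15*y + 18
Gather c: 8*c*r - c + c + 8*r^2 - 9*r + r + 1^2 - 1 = 8*c*r + 8*r^2 - 8*r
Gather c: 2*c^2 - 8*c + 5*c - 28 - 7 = 2*c^2 - 3*c - 35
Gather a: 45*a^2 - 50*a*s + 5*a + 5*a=45*a^2 + a*(10 - 50*s)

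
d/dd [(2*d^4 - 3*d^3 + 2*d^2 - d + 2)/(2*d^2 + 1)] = (8*d^5 - 6*d^4 + 8*d^3 - 7*d^2 - 4*d - 1)/(4*d^4 + 4*d^2 + 1)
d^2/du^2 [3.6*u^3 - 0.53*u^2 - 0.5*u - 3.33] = 21.6*u - 1.06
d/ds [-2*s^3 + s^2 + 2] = 2*s*(1 - 3*s)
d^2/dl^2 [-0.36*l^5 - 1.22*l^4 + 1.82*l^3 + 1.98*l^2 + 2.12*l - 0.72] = -7.2*l^3 - 14.64*l^2 + 10.92*l + 3.96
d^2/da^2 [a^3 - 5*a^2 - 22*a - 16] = 6*a - 10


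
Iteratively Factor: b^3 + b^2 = (b + 1)*(b^2) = b*(b + 1)*(b)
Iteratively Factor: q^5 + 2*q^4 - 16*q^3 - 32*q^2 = (q)*(q^4 + 2*q^3 - 16*q^2 - 32*q) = q*(q + 2)*(q^3 - 16*q) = q^2*(q + 2)*(q^2 - 16) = q^2*(q - 4)*(q + 2)*(q + 4)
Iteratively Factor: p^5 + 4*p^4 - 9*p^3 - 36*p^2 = (p)*(p^4 + 4*p^3 - 9*p^2 - 36*p) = p*(p - 3)*(p^3 + 7*p^2 + 12*p) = p*(p - 3)*(p + 3)*(p^2 + 4*p) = p*(p - 3)*(p + 3)*(p + 4)*(p)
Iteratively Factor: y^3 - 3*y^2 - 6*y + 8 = (y + 2)*(y^2 - 5*y + 4) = (y - 1)*(y + 2)*(y - 4)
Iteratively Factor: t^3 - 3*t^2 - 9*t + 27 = (t + 3)*(t^2 - 6*t + 9) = (t - 3)*(t + 3)*(t - 3)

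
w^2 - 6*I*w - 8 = (w - 4*I)*(w - 2*I)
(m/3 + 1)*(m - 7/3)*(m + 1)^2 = m^4/3 + 8*m^3/9 - 14*m^2/9 - 40*m/9 - 7/3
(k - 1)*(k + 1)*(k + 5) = k^3 + 5*k^2 - k - 5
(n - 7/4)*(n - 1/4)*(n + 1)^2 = n^4 - 41*n^2/16 - 9*n/8 + 7/16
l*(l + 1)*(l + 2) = l^3 + 3*l^2 + 2*l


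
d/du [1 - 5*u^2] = -10*u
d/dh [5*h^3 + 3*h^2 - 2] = 3*h*(5*h + 2)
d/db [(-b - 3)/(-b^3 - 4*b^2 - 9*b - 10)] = (b^3 + 4*b^2 + 9*b - (b + 3)*(3*b^2 + 8*b + 9) + 10)/(b^3 + 4*b^2 + 9*b + 10)^2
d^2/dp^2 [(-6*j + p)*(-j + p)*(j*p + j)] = 2*j*(-7*j + 3*p + 1)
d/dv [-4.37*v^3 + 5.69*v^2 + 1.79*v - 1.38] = -13.11*v^2 + 11.38*v + 1.79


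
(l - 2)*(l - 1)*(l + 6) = l^3 + 3*l^2 - 16*l + 12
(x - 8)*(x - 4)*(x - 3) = x^3 - 15*x^2 + 68*x - 96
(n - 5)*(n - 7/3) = n^2 - 22*n/3 + 35/3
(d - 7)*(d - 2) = d^2 - 9*d + 14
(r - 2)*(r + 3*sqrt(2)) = r^2 - 2*r + 3*sqrt(2)*r - 6*sqrt(2)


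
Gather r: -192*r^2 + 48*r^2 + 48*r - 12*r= -144*r^2 + 36*r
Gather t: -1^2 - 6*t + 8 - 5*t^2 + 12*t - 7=-5*t^2 + 6*t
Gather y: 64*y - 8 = 64*y - 8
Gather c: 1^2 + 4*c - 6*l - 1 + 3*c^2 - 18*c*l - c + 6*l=3*c^2 + c*(3 - 18*l)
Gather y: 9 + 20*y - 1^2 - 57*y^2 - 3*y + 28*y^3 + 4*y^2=28*y^3 - 53*y^2 + 17*y + 8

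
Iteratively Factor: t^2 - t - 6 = (t - 3)*(t + 2)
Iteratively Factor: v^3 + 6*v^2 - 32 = (v + 4)*(v^2 + 2*v - 8) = (v + 4)^2*(v - 2)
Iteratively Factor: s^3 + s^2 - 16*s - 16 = (s - 4)*(s^2 + 5*s + 4) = (s - 4)*(s + 4)*(s + 1)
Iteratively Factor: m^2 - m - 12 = (m + 3)*(m - 4)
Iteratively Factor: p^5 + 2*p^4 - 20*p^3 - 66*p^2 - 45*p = (p + 1)*(p^4 + p^3 - 21*p^2 - 45*p) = p*(p + 1)*(p^3 + p^2 - 21*p - 45) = p*(p + 1)*(p + 3)*(p^2 - 2*p - 15) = p*(p + 1)*(p + 3)^2*(p - 5)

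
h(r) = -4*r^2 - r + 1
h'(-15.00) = 119.00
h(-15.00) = -884.00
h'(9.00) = -73.00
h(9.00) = -332.00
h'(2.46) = -20.68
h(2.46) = -25.67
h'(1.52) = -13.16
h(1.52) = -9.76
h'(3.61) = -29.88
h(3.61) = -54.74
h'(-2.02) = 15.16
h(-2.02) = -13.30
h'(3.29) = -27.32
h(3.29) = -45.59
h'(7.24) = -58.92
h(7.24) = -215.91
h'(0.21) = -2.68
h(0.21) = 0.61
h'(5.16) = -42.28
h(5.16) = -110.66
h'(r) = -8*r - 1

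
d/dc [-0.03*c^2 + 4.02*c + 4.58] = 4.02 - 0.06*c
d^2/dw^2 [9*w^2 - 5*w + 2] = 18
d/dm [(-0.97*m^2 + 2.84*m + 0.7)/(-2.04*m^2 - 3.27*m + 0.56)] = (8.9655*m^2 + 1.7696*m + 3.8794)/(4.1616*m^4 + 13.3416*m^3 + 8.4081*m^2 - 3.6624*m + 0.3136)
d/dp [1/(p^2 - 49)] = -2*p/(p^2 - 49)^2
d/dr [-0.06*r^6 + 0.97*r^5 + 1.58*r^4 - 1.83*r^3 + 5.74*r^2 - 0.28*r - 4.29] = -0.36*r^5 + 4.85*r^4 + 6.32*r^3 - 5.49*r^2 + 11.48*r - 0.28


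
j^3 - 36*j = j*(j - 6)*(j + 6)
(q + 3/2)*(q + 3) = q^2 + 9*q/2 + 9/2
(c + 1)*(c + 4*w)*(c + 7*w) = c^3 + 11*c^2*w + c^2 + 28*c*w^2 + 11*c*w + 28*w^2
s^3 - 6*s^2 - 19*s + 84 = (s - 7)*(s - 3)*(s + 4)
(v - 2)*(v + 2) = v^2 - 4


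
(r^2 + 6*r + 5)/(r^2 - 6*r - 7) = (r + 5)/(r - 7)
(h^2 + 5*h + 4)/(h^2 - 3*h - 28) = (h + 1)/(h - 7)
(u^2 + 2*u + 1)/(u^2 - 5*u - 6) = (u + 1)/(u - 6)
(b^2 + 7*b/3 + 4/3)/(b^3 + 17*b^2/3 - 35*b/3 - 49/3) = (3*b + 4)/(3*b^2 + 14*b - 49)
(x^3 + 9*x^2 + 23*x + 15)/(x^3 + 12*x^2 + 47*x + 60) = (x + 1)/(x + 4)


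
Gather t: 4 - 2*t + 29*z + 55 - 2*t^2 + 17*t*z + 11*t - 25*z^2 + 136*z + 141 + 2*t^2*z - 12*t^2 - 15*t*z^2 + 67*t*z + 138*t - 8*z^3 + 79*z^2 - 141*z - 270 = t^2*(2*z - 14) + t*(-15*z^2 + 84*z + 147) - 8*z^3 + 54*z^2 + 24*z - 70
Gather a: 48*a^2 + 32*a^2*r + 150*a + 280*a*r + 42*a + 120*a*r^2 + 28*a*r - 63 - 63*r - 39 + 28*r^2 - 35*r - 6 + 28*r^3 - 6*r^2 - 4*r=a^2*(32*r + 48) + a*(120*r^2 + 308*r + 192) + 28*r^3 + 22*r^2 - 102*r - 108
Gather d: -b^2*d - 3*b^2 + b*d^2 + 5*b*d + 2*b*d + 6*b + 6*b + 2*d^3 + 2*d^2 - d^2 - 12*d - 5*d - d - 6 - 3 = -3*b^2 + 12*b + 2*d^3 + d^2*(b + 1) + d*(-b^2 + 7*b - 18) - 9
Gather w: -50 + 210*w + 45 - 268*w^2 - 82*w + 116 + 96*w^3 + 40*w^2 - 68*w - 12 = 96*w^3 - 228*w^2 + 60*w + 99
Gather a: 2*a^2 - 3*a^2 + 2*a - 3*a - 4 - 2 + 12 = -a^2 - a + 6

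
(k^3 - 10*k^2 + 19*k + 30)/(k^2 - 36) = (k^2 - 4*k - 5)/(k + 6)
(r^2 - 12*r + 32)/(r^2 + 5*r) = (r^2 - 12*r + 32)/(r*(r + 5))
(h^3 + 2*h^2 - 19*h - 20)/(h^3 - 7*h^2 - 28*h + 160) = (h + 1)/(h - 8)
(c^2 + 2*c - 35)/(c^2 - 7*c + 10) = (c + 7)/(c - 2)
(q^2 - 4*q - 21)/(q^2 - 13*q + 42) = (q + 3)/(q - 6)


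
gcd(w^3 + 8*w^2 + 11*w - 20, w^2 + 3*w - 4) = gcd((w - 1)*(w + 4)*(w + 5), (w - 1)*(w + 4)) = w^2 + 3*w - 4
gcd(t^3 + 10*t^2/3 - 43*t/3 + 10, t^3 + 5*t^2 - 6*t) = t^2 + 5*t - 6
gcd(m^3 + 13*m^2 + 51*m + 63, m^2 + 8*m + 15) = m + 3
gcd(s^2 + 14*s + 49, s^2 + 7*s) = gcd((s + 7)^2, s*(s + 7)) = s + 7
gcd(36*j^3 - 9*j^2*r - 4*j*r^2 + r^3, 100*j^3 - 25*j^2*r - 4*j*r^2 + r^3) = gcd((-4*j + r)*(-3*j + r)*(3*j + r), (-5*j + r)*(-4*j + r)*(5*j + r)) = -4*j + r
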